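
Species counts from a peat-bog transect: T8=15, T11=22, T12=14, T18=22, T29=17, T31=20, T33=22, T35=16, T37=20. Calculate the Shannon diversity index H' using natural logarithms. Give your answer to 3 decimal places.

2.184

Total N = 15+22+14+22+17+20+22+16+20 = 168, so the proportions are 0.08929, 0.13095, 0.08333, 0.13095, 0.10119, 0.11905, 0.13095, 0.09524, 0.11905 (working shown to 5 dp, full precision carried).
Each pᵢ ln pᵢ term: 0.08929×(-2.41591)=-0.21571, 0.13095×(-2.03292)=-0.26622, 0.08333×(-2.48491)=-0.20708, 0.13095×(-2.03292)=-0.26622, 0.10119×(-2.29075)=-0.23180, 0.11905×(-2.12823)=-0.25336, 0.13095×(-2.03292)=-0.26622, 0.09524×(-2.35138)=-0.22394, 0.11905×(-2.12823)=-0.25336.
Sum = -2.18389, so H' = 2.184.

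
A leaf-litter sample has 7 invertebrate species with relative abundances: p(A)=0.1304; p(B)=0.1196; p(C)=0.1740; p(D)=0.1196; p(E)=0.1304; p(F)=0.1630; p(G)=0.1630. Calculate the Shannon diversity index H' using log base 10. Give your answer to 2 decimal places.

Each pᵢ log₁₀ pᵢ term (working shown to 4 dp, full precision carried): 0.1304×(-0.8847)=-0.1154, 0.1196×(-0.9223)=-0.1103, 0.174×(-0.7595)=-0.1321, 0.1196×(-0.9223)=-0.1103, 0.1304×(-0.8847)=-0.1154, 0.163×(-0.7878)=-0.1284, 0.163×(-0.7878)=-0.1284.
Sum = -0.8403, so H' = 0.84.

0.84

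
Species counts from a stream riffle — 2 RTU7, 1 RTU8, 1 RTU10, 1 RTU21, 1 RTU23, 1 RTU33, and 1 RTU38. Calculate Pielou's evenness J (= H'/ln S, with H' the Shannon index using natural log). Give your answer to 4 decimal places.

0.9796

Total N = 2+1+1+1+1+1+1 = 8, so the proportions are 0.25, 0.125, 0.125, 0.125, 0.125, 0.125, 0.125 (working shown to 6 dp, full precision carried).
H' = −Σ pᵢ ln pᵢ = −((-0.346574) + (-0.259930) + (-0.259930) + (-0.259930) + (-0.259930) + (-0.259930) + (-0.259930)) = 1.906155.
With S = 7 species, ln S = 1.945910, so J = 1.906155/1.945910 = 0.979570, i.e. 0.9796 to 4 decimal places.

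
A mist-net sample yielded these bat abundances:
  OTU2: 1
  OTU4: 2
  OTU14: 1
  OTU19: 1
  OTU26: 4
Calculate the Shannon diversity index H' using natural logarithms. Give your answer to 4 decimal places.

Total N = 1+2+1+1+4 = 9, so the proportions are 0.111111, 0.222222, 0.111111, 0.111111, 0.444444 (working shown to 6 dp, full precision carried).
Each pᵢ ln pᵢ term: 0.111111×(-2.197225)=-0.244136, 0.222222×(-1.504077)=-0.334239, 0.111111×(-2.197225)=-0.244136, 0.111111×(-2.197225)=-0.244136, 0.444444×(-0.810930)=-0.360413.
Sum = -1.427061, so H' = 1.4271.

1.4271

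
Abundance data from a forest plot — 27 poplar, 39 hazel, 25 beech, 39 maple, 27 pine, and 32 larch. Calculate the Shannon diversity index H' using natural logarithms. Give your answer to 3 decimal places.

Total N = 27+39+25+39+27+32 = 189, so the proportions are 0.14286, 0.20635, 0.13228, 0.20635, 0.14286, 0.16931 (working shown to 5 dp, full precision carried).
Each pᵢ ln pᵢ term: 0.14286×(-1.94591)=-0.27799, 0.20635×(-1.57819)=-0.32566, 0.13228×(-2.02287)=-0.26758, 0.20635×(-1.57819)=-0.32566, 0.14286×(-1.94591)=-0.27799, 0.16931×(-1.77601)=-0.30070.
Sum = -1.77556, so H' = 1.776.

1.776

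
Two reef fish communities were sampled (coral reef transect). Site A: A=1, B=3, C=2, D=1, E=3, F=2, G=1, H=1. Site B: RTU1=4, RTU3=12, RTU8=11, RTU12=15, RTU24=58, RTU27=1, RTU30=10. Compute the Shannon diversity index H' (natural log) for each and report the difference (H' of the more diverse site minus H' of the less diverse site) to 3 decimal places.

0.512

Site A: N=14, proportions 0.07143, 0.21429, 0.14286, 0.07143, 0.21429, 0.14286, 0.07143, 0.07143, giving H' = 1.97018 (working shown to 5 dp, full precision carried).
Site B: N=111, proportions 0.03604, 0.10811, 0.0991, 0.13514, 0.52252, 0.00901, 0.09009, giving H' = 1.45824.
Difference = |1.97018 − 1.45824| = 0.51194, i.e. 0.512 to 3 decimal places.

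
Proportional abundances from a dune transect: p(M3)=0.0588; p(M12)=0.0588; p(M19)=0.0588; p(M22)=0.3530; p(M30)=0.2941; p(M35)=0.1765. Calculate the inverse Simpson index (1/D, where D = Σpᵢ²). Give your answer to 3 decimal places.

3.958

D = 0.0588² + 0.0588² + 0.0588² + 0.353² + 0.2941² + 0.1765² = 0.0034574 + 0.0034574 + 0.0034574 + 0.1246090 + 0.0864948 + 0.0311522 = 0.2526284 (working shown to 7 dp, full precision carried).
So 1/D = 3.95838, i.e. 3.958 to 3 decimal places.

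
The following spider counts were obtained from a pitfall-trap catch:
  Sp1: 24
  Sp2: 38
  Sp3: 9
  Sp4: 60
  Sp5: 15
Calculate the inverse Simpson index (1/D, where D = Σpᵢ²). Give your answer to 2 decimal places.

Total N = 24+38+9+60+15 = 146, so the proportions are 0.164384, 0.260274, 0.061644, 0.410959, 0.10274 (working shown to 6 dp, full precision carried).
D = 0.164384² + 0.260274² + 0.061644² + 0.410959² + 0.10274² = 0.027022 + 0.067743 + 0.003800 + 0.168887 + 0.010555 = 0.278007.
So 1/D = 3.5970, i.e. 3.60 to 2 decimal places.

3.60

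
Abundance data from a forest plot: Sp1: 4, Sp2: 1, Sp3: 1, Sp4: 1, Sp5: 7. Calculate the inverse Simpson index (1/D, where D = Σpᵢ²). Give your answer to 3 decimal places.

Total N = 4+1+1+1+7 = 14, so the proportions are 0.285714, 0.071429, 0.071429, 0.071429, 0.5 (working shown to 6 dp, full precision carried).
D = 0.285714² + 0.071429² + 0.071429² + 0.071429² + 0.5² = 0.081633 + 0.005102 + 0.005102 + 0.005102 + 0.250000 = 0.346939.
So 1/D = 2.88235, i.e. 2.882 to 3 decimal places.

2.882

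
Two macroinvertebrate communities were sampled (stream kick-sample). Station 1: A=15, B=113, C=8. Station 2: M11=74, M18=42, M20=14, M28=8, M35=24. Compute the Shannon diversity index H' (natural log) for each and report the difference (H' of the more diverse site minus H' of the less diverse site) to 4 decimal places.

Station 1: N=136, proportions 0.110294, 0.830882, 0.058824, giving H' = 0.563750 (working shown to 6 dp, full precision carried).
Station 2: N=162, proportions 0.45679, 0.259259, 0.08642, 0.049383, 0.148148, giving H' = 1.350939.
Difference = |0.563750 − 1.350939| = 0.787189, i.e. 0.7872 to 4 decimal places.

0.7872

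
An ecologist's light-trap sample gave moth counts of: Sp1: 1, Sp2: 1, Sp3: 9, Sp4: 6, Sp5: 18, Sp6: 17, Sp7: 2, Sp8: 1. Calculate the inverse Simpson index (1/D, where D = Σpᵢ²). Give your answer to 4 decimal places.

Total N = 1+1+9+6+18+17+2+1 = 55, so the proportions are 0.01818182, 0.01818182, 0.16363636, 0.10909091, 0.32727273, 0.30909091, 0.03636364, 0.01818182 (working shown to 8 dp, full precision carried).
D = 0.01818182² + 0.01818182² + 0.16363636² + 0.10909091² + 0.32727273² + 0.30909091² + 0.03636364² + 0.01818182² = 0.00033058 + 0.00033058 + 0.02677686 + 0.01190083 + 0.10710744 + 0.09553719 + 0.00132231 + 0.00033058 = 0.24363636.
So 1/D = 4.104478, i.e. 4.1045 to 4 decimal places.

4.1045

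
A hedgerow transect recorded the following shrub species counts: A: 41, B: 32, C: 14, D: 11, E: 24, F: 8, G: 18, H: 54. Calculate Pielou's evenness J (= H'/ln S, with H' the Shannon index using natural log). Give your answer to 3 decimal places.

0.918

Total N = 41+32+14+11+24+8+18+54 = 202, so the proportions are 0.20297, 0.15842, 0.06931, 0.05446, 0.11881, 0.0396, 0.08911, 0.26733 (working shown to 5 dp, full precision carried).
H' = −Σ pᵢ ln pᵢ = −((-0.32368) + (-0.29189) + (-0.18499) + (-0.15849) + (-0.25309) + (-0.12787) + (-0.21546) + (-0.35268)) = 1.90815.
With S = 8 species, ln S = 2.07944, so J = 1.90815/2.07944 = 0.91762, i.e. 0.918 to 3 decimal places.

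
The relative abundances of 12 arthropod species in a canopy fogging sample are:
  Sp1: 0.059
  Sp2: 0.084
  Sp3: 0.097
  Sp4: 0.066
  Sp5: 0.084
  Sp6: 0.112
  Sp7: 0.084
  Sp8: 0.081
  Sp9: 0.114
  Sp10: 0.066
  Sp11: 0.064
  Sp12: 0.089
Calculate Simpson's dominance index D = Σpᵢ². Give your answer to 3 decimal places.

D = 0.059² + 0.084² + 0.097² + 0.066² + 0.084² + 0.112² + 0.084² + 0.081² + 0.114² + 0.066² + 0.064² + 0.089² = 0.00348 + 0.00706 + 0.00941 + 0.00436 + 0.00706 + 0.01254 + 0.00706 + 0.00656 + 0.01300 + 0.00436 + 0.00410 + 0.00792 = 0.08689 (working shown to 5 dp, full precision carried).
To 3 decimal places, D = 0.087.

0.087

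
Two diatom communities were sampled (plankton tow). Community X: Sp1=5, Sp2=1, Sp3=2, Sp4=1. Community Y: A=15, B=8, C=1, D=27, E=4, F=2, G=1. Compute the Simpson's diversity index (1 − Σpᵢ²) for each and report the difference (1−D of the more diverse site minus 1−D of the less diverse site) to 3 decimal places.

Community X: N=9, proportions 0.55556, 0.11111, 0.22222, 0.11111, giving 1−D = 0.61728 (working shown to 5 dp, full precision carried).
Community Y: N=58, proportions 0.25862, 0.13793, 0.01724, 0.46552, 0.06897, 0.03448, 0.01724, giving 1−D = 0.69084.
Difference = |0.61728 − 0.69084| = 0.07356, i.e. 0.074 to 3 decimal places.

0.074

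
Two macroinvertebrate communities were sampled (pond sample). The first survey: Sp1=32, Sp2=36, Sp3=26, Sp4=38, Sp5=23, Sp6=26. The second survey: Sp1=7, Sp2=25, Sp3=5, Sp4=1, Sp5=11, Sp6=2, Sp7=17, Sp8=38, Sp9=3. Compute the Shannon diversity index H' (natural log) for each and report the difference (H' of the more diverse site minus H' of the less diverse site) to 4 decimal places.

0.0156

The first survey: N=181, proportions 0.176796, 0.198895, 0.143646, 0.209945, 0.127072, 0.143646, giving H' = 1.774873 (working shown to 6 dp, full precision carried).
The second survey: N=109, proportions 0.06422, 0.229358, 0.045872, 0.009174, 0.100917, 0.018349, 0.155963, 0.348624, 0.027523, giving H' = 1.759308.
Difference = |1.774873 − 1.759308| = 0.015565, i.e. 0.0156 to 4 decimal places.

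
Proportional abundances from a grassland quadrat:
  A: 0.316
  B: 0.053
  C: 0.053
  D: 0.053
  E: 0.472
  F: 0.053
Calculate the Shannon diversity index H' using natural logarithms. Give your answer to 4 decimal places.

Each pᵢ ln pᵢ term (working shown to 6 dp, full precision carried): 0.316×(-1.152013)=-0.364036, 0.053×(-2.937463)=-0.155686, 0.053×(-2.937463)=-0.155686, 0.053×(-2.937463)=-0.155686, 0.472×(-0.750776)=-0.354366, 0.053×(-2.937463)=-0.155686.
Sum = -1.341145, so H' = 1.3411.

1.3411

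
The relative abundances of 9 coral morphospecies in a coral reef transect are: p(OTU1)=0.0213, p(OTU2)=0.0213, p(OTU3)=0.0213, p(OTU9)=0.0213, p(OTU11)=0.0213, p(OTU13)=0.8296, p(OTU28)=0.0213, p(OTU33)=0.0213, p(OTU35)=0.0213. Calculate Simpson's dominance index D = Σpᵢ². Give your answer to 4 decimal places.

D = 0.0213² + 0.0213² + 0.0213² + 0.0213² + 0.0213² + 0.8296² + 0.0213² + 0.0213² + 0.0213² = 0.000454 + 0.000454 + 0.000454 + 0.000454 + 0.000454 + 0.688236 + 0.000454 + 0.000454 + 0.000454 = 0.691866 (working shown to 6 dp, full precision carried).
To 4 decimal places, D = 0.6919.

0.6919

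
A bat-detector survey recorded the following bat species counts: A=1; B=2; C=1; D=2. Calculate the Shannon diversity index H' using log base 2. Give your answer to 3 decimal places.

Total N = 1+2+1+2 = 6, so the proportions are 0.16667, 0.33333, 0.16667, 0.33333 (working shown to 5 dp, full precision carried).
Each pᵢ log₂ pᵢ term: 0.16667×(-2.58496)=-0.43083, 0.33333×(-1.58496)=-0.52832, 0.16667×(-2.58496)=-0.43083, 0.33333×(-1.58496)=-0.52832.
Sum = -1.91830, so H' = 1.918.

1.918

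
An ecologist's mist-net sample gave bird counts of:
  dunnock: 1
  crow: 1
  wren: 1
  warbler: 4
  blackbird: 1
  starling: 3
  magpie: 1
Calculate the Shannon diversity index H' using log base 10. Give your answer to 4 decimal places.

0.7592

Total N = 1+1+1+4+1+3+1 = 12, so the proportions are 0.083333, 0.083333, 0.083333, 0.333333, 0.083333, 0.25, 0.083333 (working shown to 6 dp, full precision carried).
Each pᵢ log₁₀ pᵢ term: 0.083333×(-1.079181)=-0.089932, 0.083333×(-1.079181)=-0.089932, 0.083333×(-1.079181)=-0.089932, 0.333333×(-0.477121)=-0.159040, 0.083333×(-1.079181)=-0.089932, 0.25×(-0.602060)=-0.150515, 0.083333×(-1.079181)=-0.089932.
Sum = -0.759214, so H' = 0.7592.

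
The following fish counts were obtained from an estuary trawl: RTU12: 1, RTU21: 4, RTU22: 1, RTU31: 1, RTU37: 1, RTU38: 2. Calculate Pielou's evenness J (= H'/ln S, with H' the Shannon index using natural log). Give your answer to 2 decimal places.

Total N = 1+4+1+1+1+2 = 10, so the proportions are 0.1, 0.4, 0.1, 0.1, 0.1, 0.2 (working shown to 4 dp, full precision carried).
H' = −Σ pᵢ ln pᵢ = −((-0.2303) + (-0.3665) + (-0.2303) + (-0.2303) + (-0.2303) + (-0.3219)) = 1.6094.
With S = 6 species, ln S = 1.7918, so J = 1.6094/1.7918 = 0.8982, i.e. 0.90 to 2 decimal places.

0.90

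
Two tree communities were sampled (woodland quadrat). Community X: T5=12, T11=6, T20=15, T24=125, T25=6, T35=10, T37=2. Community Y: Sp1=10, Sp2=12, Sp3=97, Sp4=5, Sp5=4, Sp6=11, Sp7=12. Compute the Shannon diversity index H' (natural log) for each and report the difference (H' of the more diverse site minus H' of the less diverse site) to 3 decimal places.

0.186

Community X: N=176, proportions 0.06818, 0.03409, 0.08523, 0.71023, 0.03409, 0.05682, 0.01136, giving H' = 1.08019 (working shown to 5 dp, full precision carried).
Community Y: N=151, proportions 0.06623, 0.07947, 0.64238, 0.03311, 0.02649, 0.07285, 0.07947, giving H' = 1.26642.
Difference = |1.08019 − 1.26642| = 0.18623, i.e. 0.186 to 3 decimal places.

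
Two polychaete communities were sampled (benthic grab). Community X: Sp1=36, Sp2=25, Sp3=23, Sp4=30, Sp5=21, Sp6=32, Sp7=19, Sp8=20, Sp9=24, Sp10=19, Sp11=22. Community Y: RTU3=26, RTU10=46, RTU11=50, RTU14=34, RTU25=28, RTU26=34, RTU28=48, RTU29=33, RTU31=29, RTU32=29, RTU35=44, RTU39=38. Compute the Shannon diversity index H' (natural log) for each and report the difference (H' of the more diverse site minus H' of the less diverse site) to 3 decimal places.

Community X: N=271, proportions 0.13284, 0.09225, 0.08487, 0.1107, 0.07749, 0.11808, 0.07011, 0.0738, 0.08856, 0.07011, 0.08118, giving H' = 2.37500 (working shown to 5 dp, full precision carried).
Community Y: N=439, proportions 0.05923, 0.10478, 0.1139, 0.07745, 0.06378, 0.07745, 0.10934, 0.07517, 0.06606, 0.06606, 0.10023, 0.08656, giving H' = 2.46090.
Difference = |2.37500 − 2.46090| = 0.08590, i.e. 0.086 to 3 decimal places.

0.086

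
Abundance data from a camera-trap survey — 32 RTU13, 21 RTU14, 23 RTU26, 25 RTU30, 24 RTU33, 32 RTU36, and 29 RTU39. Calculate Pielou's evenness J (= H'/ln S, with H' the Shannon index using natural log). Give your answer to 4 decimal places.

Total N = 32+21+23+25+24+32+29 = 186, so the proportions are 0.172043, 0.112903, 0.123656, 0.134409, 0.129032, 0.172043, 0.155914 (working shown to 6 dp, full precision carried).
H' = −Σ pᵢ ln pᵢ = −((-0.302798) + (-0.246267) + (-0.258472) + (-0.269741) + (-0.264218) + (-0.302798) + (-0.289758)) = 1.934052.
With S = 7 species, ln S = 1.945910, so J = 1.934052/1.945910 = 0.993906, i.e. 0.9939 to 4 decimal places.

0.9939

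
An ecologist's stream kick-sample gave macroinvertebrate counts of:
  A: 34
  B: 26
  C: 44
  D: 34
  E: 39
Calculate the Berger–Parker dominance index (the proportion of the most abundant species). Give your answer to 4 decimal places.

0.2486

Total N = 34+26+44+34+39 = 177, so the proportions are 0.19209, 0.146893, 0.248588, 0.19209, 0.220339 (working shown to 6 dp, full precision carried).
The largest proportion is 0.248588, i.e. d = 0.2486 to 4 decimal places.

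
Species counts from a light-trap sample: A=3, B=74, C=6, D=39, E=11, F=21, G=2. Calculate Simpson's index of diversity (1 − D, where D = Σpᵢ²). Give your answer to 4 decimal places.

0.6874

Total N = 3+74+6+39+11+21+2 = 156, so the proportions are 0.019231, 0.474359, 0.038462, 0.25, 0.070513, 0.134615, 0.012821 (working shown to 6 dp, full precision carried).
D = 0.019231² + 0.474359² + 0.038462² + 0.25² + 0.070513² + 0.134615² + 0.012821² = 0.000370 + 0.225016 + 0.001479 + 0.062500 + 0.004972 + 0.018121 + 0.000164 = 0.312623.
So 1 − D = 0.687377, i.e. 0.6874 to 4 decimal places.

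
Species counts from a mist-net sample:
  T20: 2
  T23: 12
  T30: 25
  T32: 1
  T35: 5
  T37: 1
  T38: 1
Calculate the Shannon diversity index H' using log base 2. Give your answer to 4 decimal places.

1.8796

Total N = 2+12+25+1+5+1+1 = 47, so the proportions are 0.042553, 0.255319, 0.531915, 0.021277, 0.106383, 0.021277, 0.021277 (working shown to 6 dp, full precision carried).
Each pᵢ log₂ pᵢ term: 0.042553×(-4.554589)=-0.193812, 0.255319×(-1.969626)=-0.502883, 0.531915×(-0.910733)=-0.484432, 0.021277×(-5.554589)=-0.118183, 0.106383×(-3.232661)=-0.343900, 0.021277×(-5.554589)=-0.118183, 0.021277×(-5.554589)=-0.118183.
Sum = -1.879576, so H' = 1.8796.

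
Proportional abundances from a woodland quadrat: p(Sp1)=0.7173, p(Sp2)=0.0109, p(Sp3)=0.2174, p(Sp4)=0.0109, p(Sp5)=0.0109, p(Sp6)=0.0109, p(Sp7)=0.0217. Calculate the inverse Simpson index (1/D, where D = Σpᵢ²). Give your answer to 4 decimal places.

1.7771

D = 0.7173² + 0.0109² + 0.2174² + 0.0109² + 0.0109² + 0.0109² + 0.0217² = 0.5145193 + 0.0001188 + 0.0472628 + 0.0001188 + 0.0001188 + 0.0001188 + 0.0004709 = 0.5627282 (working shown to 7 dp, full precision carried).
So 1/D = 1.777057, i.e. 1.7771 to 4 decimal places.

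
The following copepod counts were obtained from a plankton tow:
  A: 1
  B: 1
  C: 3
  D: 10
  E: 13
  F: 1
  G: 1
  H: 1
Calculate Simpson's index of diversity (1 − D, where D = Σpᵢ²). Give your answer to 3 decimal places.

0.706

Total N = 1+1+3+10+13+1+1+1 = 31, so the proportions are 0.03226, 0.03226, 0.09677, 0.32258, 0.41935, 0.03226, 0.03226, 0.03226 (working shown to 5 dp, full precision carried).
D = 0.03226² + 0.03226² + 0.09677² + 0.32258² + 0.41935² + 0.03226² + 0.03226² + 0.03226² = 0.00104 + 0.00104 + 0.00937 + 0.10406 + 0.17586 + 0.00104 + 0.00104 + 0.00104 = 0.29448.
So 1 − D = 0.70552, i.e. 0.706 to 3 decimal places.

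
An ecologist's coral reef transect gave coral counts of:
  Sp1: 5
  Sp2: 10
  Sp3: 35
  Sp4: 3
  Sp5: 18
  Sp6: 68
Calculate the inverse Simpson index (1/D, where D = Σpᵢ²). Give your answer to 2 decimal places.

3.06

Total N = 5+10+35+3+18+68 = 139, so the proportions are 0.03597, 0.07194, 0.2518, 0.02158, 0.1295, 0.48921 (working shown to 5 dp, full precision carried).
D = 0.03597² + 0.07194² + 0.2518² + 0.02158² + 0.1295² + 0.48921² = 0.00129 + 0.00518 + 0.06340 + 0.00047 + 0.01677 + 0.23933 = 0.32643.
So 1/D = 3.0634, i.e. 3.06 to 2 decimal places.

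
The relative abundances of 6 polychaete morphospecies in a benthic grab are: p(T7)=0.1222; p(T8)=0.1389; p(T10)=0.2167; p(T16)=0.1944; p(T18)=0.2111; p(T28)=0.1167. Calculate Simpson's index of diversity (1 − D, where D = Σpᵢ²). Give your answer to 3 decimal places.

0.823

D = 0.1222² + 0.1389² + 0.2167² + 0.1944² + 0.2111² + 0.1167² = 0.01493 + 0.01929 + 0.04696 + 0.03779 + 0.04456 + 0.01362 = 0.17716 (working shown to 5 dp, full precision carried).
So 1 − D = 0.82284, i.e. 0.823 to 3 decimal places.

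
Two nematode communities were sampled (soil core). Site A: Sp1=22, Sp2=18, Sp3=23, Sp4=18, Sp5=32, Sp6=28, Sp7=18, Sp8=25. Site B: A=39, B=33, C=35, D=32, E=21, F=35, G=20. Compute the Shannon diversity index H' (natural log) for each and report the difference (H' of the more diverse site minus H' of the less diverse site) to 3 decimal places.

0.138

Site A: N=184, proportions 0.11957, 0.09783, 0.125, 0.09783, 0.17391, 0.15217, 0.09783, 0.13587, giving H' = 2.05800 (working shown to 5 dp, full precision carried).
Site B: N=215, proportions 0.1814, 0.15349, 0.16279, 0.14884, 0.09767, 0.16279, 0.09302, giving H' = 1.91998.
Difference = |2.05800 − 1.91998| = 0.13802, i.e. 0.138 to 3 decimal places.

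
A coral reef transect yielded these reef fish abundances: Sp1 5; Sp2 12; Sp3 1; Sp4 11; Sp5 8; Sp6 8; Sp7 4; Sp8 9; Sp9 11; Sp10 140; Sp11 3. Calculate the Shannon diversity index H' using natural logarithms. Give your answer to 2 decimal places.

1.37

Total N = 5+12+1+11+8+8+4+9+11+140+3 = 212, so the proportions are 0.0236, 0.0566, 0.0047, 0.0519, 0.0377, 0.0377, 0.0189, 0.0425, 0.0519, 0.6604, 0.0142 (working shown to 4 dp, full precision carried).
Each pᵢ ln pᵢ term: 0.0236×(-3.7471)=-0.0884, 0.0566×(-2.8717)=-0.1625, 0.0047×(-5.3566)=-0.0253, 0.0519×(-2.9587)=-0.1535, 0.0377×(-3.2771)=-0.1237, 0.0377×(-3.2771)=-0.1237, 0.0189×(-3.9703)=-0.0749, 0.0425×(-3.1594)=-0.1341, 0.0519×(-2.9587)=-0.1535, 0.6604×(-0.4149)=-0.2740, 0.0142×(-4.2580)=-0.0603.
Sum = -1.3739, so H' = 1.37.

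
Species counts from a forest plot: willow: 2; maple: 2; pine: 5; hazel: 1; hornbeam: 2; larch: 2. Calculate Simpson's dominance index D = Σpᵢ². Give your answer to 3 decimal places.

Total N = 2+2+5+1+2+2 = 14, so the proportions are 0.14286, 0.14286, 0.35714, 0.07143, 0.14286, 0.14286 (working shown to 5 dp, full precision carried).
D = 0.14286² + 0.14286² + 0.35714² + 0.07143² + 0.14286² + 0.14286² = 0.02041 + 0.02041 + 0.12755 + 0.00510 + 0.02041 + 0.02041 = 0.21429.
To 3 decimal places, D = 0.214.

0.214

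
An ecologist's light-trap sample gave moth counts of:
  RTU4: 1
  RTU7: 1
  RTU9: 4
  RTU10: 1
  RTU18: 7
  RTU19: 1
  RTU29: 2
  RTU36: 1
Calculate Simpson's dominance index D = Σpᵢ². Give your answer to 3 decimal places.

0.228

Total N = 1+1+4+1+7+1+2+1 = 18, so the proportions are 0.05556, 0.05556, 0.22222, 0.05556, 0.38889, 0.05556, 0.11111, 0.05556 (working shown to 5 dp, full precision carried).
D = 0.05556² + 0.05556² + 0.22222² + 0.05556² + 0.38889² + 0.05556² + 0.11111² + 0.05556² = 0.00309 + 0.00309 + 0.04938 + 0.00309 + 0.15123 + 0.00309 + 0.01235 + 0.00309 = 0.22840.
To 3 decimal places, D = 0.228.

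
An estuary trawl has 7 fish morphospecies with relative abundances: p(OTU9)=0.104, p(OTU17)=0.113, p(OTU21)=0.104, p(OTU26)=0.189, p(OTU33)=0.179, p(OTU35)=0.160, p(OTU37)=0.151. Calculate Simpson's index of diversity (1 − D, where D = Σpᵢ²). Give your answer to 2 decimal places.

D = 0.104² + 0.113² + 0.104² + 0.189² + 0.179² + 0.16² + 0.151² = 0.0108 + 0.0128 + 0.0108 + 0.0357 + 0.0320 + 0.0256 + 0.0228 = 0.1506 (working shown to 4 dp, full precision carried).
So 1 − D = 0.8494, i.e. 0.85 to 2 decimal places.

0.85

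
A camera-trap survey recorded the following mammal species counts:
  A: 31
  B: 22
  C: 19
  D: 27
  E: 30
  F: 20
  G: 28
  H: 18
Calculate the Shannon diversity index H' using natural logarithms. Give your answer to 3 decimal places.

Total N = 31+22+19+27+30+20+28+18 = 195, so the proportions are 0.15897, 0.11282, 0.09744, 0.13846, 0.15385, 0.10256, 0.14359, 0.09231 (working shown to 5 dp, full precision carried).
Each pᵢ ln pᵢ term: 0.15897×(-1.83901)=-0.29236, 0.11282×(-2.18196)=-0.24617, 0.09744×(-2.32856)=-0.22689, 0.13846×(-1.97716)=-0.27376, 0.15385×(-1.87180)=-0.28797, 0.10256×(-2.27727)=-0.23357, 0.14359×(-1.94080)=-0.27868, 0.09231×(-2.38263)=-0.21993.
Sum = -2.05932, so H' = 2.059.

2.059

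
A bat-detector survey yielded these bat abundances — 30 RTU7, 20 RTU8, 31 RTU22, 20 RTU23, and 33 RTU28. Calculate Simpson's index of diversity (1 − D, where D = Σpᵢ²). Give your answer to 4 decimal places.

0.7912

Total N = 30+20+31+20+33 = 134, so the proportions are 0.223881, 0.149254, 0.231343, 0.149254, 0.246269 (working shown to 6 dp, full precision carried).
D = 0.223881² + 0.149254² + 0.231343² + 0.149254² + 0.246269² = 0.050123 + 0.022277 + 0.053520 + 0.022277 + 0.060648 = 0.208844.
So 1 − D = 0.791156, i.e. 0.7912 to 4 decimal places.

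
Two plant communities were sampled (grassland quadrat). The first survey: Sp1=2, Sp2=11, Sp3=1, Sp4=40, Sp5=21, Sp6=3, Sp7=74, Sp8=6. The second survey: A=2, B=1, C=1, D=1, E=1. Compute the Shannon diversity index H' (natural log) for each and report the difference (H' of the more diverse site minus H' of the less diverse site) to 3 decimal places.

The first survey: N=158, proportions 0.01266, 0.06962, 0.00633, 0.25316, 0.13291, 0.01899, 0.46835, 0.03797, giving H' = 1.44360 (working shown to 5 dp, full precision carried).
The second survey: N=6, proportions 0.33333, 0.16667, 0.16667, 0.16667, 0.16667, giving H' = 1.56071.
Difference = |1.44360 − 1.56071| = 0.11711, i.e. 0.117 to 3 decimal places.

0.117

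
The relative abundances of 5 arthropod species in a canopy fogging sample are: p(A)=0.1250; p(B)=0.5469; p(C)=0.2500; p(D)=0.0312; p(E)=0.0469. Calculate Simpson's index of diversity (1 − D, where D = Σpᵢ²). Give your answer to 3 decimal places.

0.620

D = 0.125² + 0.5469² + 0.25² + 0.0312² + 0.0469² = 0.01562 + 0.29910 + 0.06250 + 0.00097 + 0.00220 = 0.38040 (working shown to 5 dp, full precision carried).
So 1 − D = 0.61960, i.e. 0.620 to 3 decimal places.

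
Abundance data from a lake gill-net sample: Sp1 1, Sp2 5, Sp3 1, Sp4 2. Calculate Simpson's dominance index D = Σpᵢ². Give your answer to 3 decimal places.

Total N = 1+5+1+2 = 9, so the proportions are 0.11111, 0.55556, 0.11111, 0.22222 (working shown to 5 dp, full precision carried).
D = 0.11111² + 0.55556² + 0.11111² + 0.22222² = 0.01235 + 0.30864 + 0.01235 + 0.04938 = 0.38272.
To 3 decimal places, D = 0.383.

0.383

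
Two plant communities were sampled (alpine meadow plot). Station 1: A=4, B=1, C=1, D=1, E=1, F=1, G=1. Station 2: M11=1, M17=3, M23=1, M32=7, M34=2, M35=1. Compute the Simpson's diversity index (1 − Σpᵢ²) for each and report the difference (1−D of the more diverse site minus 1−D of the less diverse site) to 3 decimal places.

Station 1: N=10, proportions 0.4, 0.1, 0.1, 0.1, 0.1, 0.1, 0.1, giving 1−D = 0.78000 (working shown to 5 dp, full precision carried).
Station 2: N=15, proportions 0.06667, 0.2, 0.06667, 0.46667, 0.13333, 0.06667, giving 1−D = 0.71111.
Difference = |0.78000 − 0.71111| = 0.06889, i.e. 0.069 to 3 decimal places.

0.069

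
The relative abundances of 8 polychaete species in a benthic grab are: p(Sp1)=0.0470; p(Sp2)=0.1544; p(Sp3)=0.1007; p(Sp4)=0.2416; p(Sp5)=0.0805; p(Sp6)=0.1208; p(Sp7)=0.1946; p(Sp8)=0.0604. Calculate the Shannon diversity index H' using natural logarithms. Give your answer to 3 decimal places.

1.953

Each pᵢ ln pᵢ term (working shown to 5 dp, full precision carried): 0.047×(-3.05761)=-0.14371, 0.1544×(-1.86821)=-0.28845, 0.1007×(-2.29561)=-0.23117, 0.2416×(-1.42047)=-0.34319, 0.0805×(-2.51950)=-0.20282, 0.1208×(-2.11362)=-0.25533, 0.1946×(-1.63681)=-0.31852, 0.0604×(-2.80677)=-0.16953.
Sum = -1.95271, so H' = 1.953.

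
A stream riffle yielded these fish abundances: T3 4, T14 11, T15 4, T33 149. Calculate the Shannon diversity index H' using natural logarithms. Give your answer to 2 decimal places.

0.46

Total N = 4+11+4+149 = 168, so the proportions are 0.0238, 0.0655, 0.0238, 0.8869 (working shown to 4 dp, full precision carried).
Each pᵢ ln pᵢ term: 0.0238×(-3.7377)=-0.0890, 0.0655×(-2.7261)=-0.1785, 0.0238×(-3.7377)=-0.0890, 0.8869×(-0.1200)=-0.1064.
Sum = -0.4629, so H' = 0.46.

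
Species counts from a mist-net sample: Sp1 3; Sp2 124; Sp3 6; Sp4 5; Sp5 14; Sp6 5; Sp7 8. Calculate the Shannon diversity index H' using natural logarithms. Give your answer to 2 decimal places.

Total N = 3+124+6+5+14+5+8 = 165, so the proportions are 0.0182, 0.7515, 0.0364, 0.0303, 0.0848, 0.0303, 0.0485 (working shown to 4 dp, full precision carried).
Each pᵢ ln pᵢ term: 0.0182×(-4.0073)=-0.0729, 0.7515×(-0.2857)=-0.2147, 0.0364×(-3.3142)=-0.1205, 0.0303×(-3.4965)=-0.1060, 0.0848×(-2.4669)=-0.2093, 0.0303×(-3.4965)=-0.1060, 0.0485×(-3.0265)=-0.1467.
Sum = -0.9760, so H' = 0.98.

0.98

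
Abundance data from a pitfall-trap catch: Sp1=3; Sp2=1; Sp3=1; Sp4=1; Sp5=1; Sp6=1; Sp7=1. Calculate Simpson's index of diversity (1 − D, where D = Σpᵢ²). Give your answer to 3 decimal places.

Total N = 3+1+1+1+1+1+1 = 9, so the proportions are 0.33333, 0.11111, 0.11111, 0.11111, 0.11111, 0.11111, 0.11111 (working shown to 5 dp, full precision carried).
D = 0.33333² + 0.11111² + 0.11111² + 0.11111² + 0.11111² + 0.11111² + 0.11111² = 0.11111 + 0.01235 + 0.01235 + 0.01235 + 0.01235 + 0.01235 + 0.01235 = 0.18519.
So 1 − D = 0.81481, i.e. 0.815 to 3 decimal places.

0.815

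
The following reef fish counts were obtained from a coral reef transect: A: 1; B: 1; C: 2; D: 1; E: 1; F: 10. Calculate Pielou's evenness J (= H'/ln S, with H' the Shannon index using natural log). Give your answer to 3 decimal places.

Total N = 1+1+2+1+1+10 = 16, so the proportions are 0.0625, 0.0625, 0.125, 0.0625, 0.0625, 0.625 (working shown to 5 dp, full precision carried).
H' = −Σ pᵢ ln pᵢ = −((-0.17329) + (-0.17329) + (-0.25993) + (-0.17329) + (-0.17329) + (-0.29375)) = 1.24683.
With S = 6 species, ln S = 1.79176, so J = 1.24683/1.79176 = 0.69587, i.e. 0.696 to 3 decimal places.

0.696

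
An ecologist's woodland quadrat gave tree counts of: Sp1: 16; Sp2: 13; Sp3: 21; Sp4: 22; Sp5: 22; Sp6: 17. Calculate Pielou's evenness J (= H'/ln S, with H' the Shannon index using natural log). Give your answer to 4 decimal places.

Total N = 16+13+21+22+22+17 = 111, so the proportions are 0.144144, 0.117117, 0.189189, 0.198198, 0.198198, 0.153153 (working shown to 6 dp, full precision carried).
H' = −Σ pᵢ ln pᵢ = −((-0.279199) + (-0.251167) + (-0.315001) + (-0.320781) + (-0.320781) + (-0.287364)) = 1.774294.
With S = 6 species, ln S = 1.791759, so J = 1.774294/1.791759 = 0.990252, i.e. 0.9903 to 4 decimal places.

0.9903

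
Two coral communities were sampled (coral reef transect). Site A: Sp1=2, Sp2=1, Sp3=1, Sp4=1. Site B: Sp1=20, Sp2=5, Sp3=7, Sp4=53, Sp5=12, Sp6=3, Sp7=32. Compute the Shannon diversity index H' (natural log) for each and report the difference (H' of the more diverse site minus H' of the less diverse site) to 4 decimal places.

0.2474

Site A: N=5, proportions 0.4, 0.2, 0.2, 0.2, giving H' = 1.3321790 (working shown to 7 dp, full precision carried).
Site B: N=132, proportions 0.1515152, 0.0378788, 0.0530303, 0.4015152, 0.0909091, 0.0227273, 0.2424242, giving H' = 1.5795675.
Difference = |1.3321790 − 1.5795675| = 0.2473885, i.e. 0.2474 to 4 decimal places.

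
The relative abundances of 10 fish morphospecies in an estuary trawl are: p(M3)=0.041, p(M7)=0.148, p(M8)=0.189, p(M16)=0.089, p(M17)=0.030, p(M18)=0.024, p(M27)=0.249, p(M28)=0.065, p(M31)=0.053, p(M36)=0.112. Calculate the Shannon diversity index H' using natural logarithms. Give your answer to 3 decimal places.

Each pᵢ ln pᵢ term (working shown to 5 dp, full precision carried): 0.041×(-3.19418)=-0.13096, 0.148×(-1.91054)=-0.28276, 0.189×(-1.66601)=-0.31488, 0.089×(-2.41912)=-0.21530, 0.03×(-3.50656)=-0.10520, 0.024×(-3.72970)=-0.08951, 0.249×(-1.39030)=-0.34619, 0.065×(-2.73337)=-0.17767, 0.053×(-2.93746)=-0.15569, 0.112×(-2.18926)=-0.24520.
Sum = -2.06335, so H' = 2.063.

2.063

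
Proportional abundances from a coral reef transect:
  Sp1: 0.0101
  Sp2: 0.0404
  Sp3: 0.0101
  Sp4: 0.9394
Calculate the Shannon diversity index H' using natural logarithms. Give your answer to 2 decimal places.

Each pᵢ ln pᵢ term (working shown to 4 dp, full precision carried): 0.0101×(-4.5952)=-0.0464, 0.0404×(-3.2089)=-0.1296, 0.0101×(-4.5952)=-0.0464, 0.9394×(-0.0625)=-0.0587.
Sum = -0.2812, so H' = 0.28.

0.28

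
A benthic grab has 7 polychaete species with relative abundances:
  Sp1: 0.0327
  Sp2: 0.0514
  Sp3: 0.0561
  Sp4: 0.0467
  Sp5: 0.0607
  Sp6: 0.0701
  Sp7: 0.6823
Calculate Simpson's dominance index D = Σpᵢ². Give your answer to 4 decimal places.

0.4832

D = 0.0327² + 0.0514² + 0.0561² + 0.0467² + 0.0607² + 0.0701² + 0.6823² = 0.001069 + 0.002642 + 0.003147 + 0.002181 + 0.003684 + 0.004914 + 0.465533 = 0.483171 (working shown to 6 dp, full precision carried).
To 4 decimal places, D = 0.4832.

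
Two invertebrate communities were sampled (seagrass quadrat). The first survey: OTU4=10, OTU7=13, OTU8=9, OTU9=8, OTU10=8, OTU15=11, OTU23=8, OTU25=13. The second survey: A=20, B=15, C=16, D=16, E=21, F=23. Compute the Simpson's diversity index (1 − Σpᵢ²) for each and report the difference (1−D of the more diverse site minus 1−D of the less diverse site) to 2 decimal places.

The first survey: N=80, proportions 0.125, 0.1625, 0.1125, 0.1, 0.1, 0.1375, 0.1, 0.1625, giving 1−D = 0.8700 (working shown to 4 dp, full precision carried).
The second survey: N=111, proportions 0.1802, 0.1351, 0.1441, 0.1441, 0.1892, 0.2072, giving 1−D = 0.8290.
Difference = |0.8700 − 0.8290| = 0.0410, i.e. 0.04 to 2 decimal places.

0.04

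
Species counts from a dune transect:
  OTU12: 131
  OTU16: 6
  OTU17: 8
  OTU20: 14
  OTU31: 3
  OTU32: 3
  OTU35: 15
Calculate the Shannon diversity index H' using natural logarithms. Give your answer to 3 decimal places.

1.025

Total N = 131+6+8+14+3+3+15 = 180, so the proportions are 0.72778, 0.03333, 0.04444, 0.07778, 0.01667, 0.01667, 0.08333 (working shown to 5 dp, full precision carried).
Each pᵢ ln pᵢ term: 0.72778×(-0.31776)=-0.23126, 0.03333×(-3.40120)=-0.11337, 0.04444×(-3.11352)=-0.13838, 0.07778×(-2.55390)=-0.19864, 0.01667×(-4.09434)=-0.06824, 0.01667×(-4.09434)=-0.06824, 0.08333×(-2.48491)=-0.20708.
Sum = -1.02520, so H' = 1.025.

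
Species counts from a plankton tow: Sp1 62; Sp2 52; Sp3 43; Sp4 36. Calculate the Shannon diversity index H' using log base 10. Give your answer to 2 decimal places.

Total N = 62+52+43+36 = 193, so the proportions are 0.3212, 0.2694, 0.2228, 0.1865 (working shown to 4 dp, full precision carried).
Each pᵢ log₁₀ pᵢ term: 0.3212×(-0.4932)=-0.1584, 0.2694×(-0.5696)=-0.1535, 0.2228×(-0.6521)=-0.1453, 0.1865×(-0.7293)=-0.1360.
Sum = -0.5932, so H' = 0.59.

0.59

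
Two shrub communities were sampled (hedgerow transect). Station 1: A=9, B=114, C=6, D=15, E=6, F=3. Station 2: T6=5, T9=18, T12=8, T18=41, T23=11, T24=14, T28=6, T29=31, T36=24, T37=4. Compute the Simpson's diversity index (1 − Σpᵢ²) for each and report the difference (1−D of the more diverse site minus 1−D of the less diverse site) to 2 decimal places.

0.42

Station 1: N=153, proportions 0.0588, 0.7451, 0.0392, 0.098, 0.0392, 0.0196, giving 1−D = 0.4283 (working shown to 4 dp, full precision carried).
Station 2: N=162, proportions 0.0309, 0.1111, 0.0494, 0.2531, 0.0679, 0.0864, 0.037, 0.1914, 0.1481, 0.0247, giving 1−D = 0.8476.
Difference = |0.4283 − 0.8476| = 0.4193, i.e. 0.42 to 2 decimal places.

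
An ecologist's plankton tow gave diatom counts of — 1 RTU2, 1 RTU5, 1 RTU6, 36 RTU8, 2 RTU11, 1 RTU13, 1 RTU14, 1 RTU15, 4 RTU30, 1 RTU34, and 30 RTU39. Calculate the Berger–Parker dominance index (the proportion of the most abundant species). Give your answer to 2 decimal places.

0.46

Total N = 1+1+1+36+2+1+1+1+4+1+30 = 79, so the proportions are 0.0127, 0.0127, 0.0127, 0.4557, 0.0253, 0.0127, 0.0127, 0.0127, 0.0506, 0.0127, 0.3797 (working shown to 4 dp, full precision carried).
The largest proportion is 0.4557, i.e. d = 0.46 to 2 decimal places.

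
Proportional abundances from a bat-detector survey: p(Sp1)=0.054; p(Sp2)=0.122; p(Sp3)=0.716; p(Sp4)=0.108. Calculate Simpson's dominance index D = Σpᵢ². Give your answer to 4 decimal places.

D = 0.054² + 0.122² + 0.716² + 0.108² = 0.002916 + 0.014884 + 0.512656 + 0.011664 = 0.542120 (working shown to 6 dp, full precision carried).
To 4 decimal places, D = 0.5421.

0.5421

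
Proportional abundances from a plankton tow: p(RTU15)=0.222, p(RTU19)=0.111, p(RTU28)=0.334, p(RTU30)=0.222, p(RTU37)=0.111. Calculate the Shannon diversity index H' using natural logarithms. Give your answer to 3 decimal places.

1.523

Each pᵢ ln pᵢ term (working shown to 5 dp, full precision carried): 0.222×(-1.50508)=-0.33413, 0.111×(-2.19823)=-0.24400, 0.334×(-1.09661)=-0.36627, 0.222×(-1.50508)=-0.33413, 0.111×(-2.19823)=-0.24400.
Sum = -1.52253, so H' = 1.523.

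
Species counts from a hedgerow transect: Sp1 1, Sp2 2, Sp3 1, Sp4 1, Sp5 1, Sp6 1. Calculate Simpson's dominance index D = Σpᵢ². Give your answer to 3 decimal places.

0.184

Total N = 1+2+1+1+1+1 = 7, so the proportions are 0.14286, 0.28571, 0.14286, 0.14286, 0.14286, 0.14286 (working shown to 5 dp, full precision carried).
D = 0.14286² + 0.28571² + 0.14286² + 0.14286² + 0.14286² + 0.14286² = 0.02041 + 0.08163 + 0.02041 + 0.02041 + 0.02041 + 0.02041 = 0.18367.
To 3 decimal places, D = 0.184.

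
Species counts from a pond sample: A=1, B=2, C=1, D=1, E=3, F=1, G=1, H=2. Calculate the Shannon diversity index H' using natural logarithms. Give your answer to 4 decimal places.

1.9792

Total N = 1+2+1+1+3+1+1+2 = 12, so the proportions are 0.083333, 0.166667, 0.083333, 0.083333, 0.25, 0.083333, 0.083333, 0.166667 (working shown to 6 dp, full precision carried).
Each pᵢ ln pᵢ term: 0.083333×(-2.484907)=-0.207076, 0.166667×(-1.791759)=-0.298627, 0.083333×(-2.484907)=-0.207076, 0.083333×(-2.484907)=-0.207076, 0.25×(-1.386294)=-0.346574, 0.083333×(-2.484907)=-0.207076, 0.083333×(-2.484907)=-0.207076, 0.166667×(-1.791759)=-0.298627.
Sum = -1.979205, so H' = 1.9792.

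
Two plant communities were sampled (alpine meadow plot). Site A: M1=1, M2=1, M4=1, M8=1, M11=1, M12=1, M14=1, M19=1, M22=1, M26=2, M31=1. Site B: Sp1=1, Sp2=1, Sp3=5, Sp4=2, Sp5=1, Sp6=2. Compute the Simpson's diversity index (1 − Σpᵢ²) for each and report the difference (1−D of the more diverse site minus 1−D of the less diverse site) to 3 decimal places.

0.153

Site A: N=12, proportions 0.08333, 0.08333, 0.08333, 0.08333, 0.08333, 0.08333, 0.08333, 0.08333, 0.08333, 0.16667, 0.08333, giving 1−D = 0.90278 (working shown to 5 dp, full precision carried).
Site B: N=12, proportions 0.08333, 0.08333, 0.41667, 0.16667, 0.08333, 0.16667, giving 1−D = 0.75000.
Difference = |0.90278 − 0.75000| = 0.15278, i.e. 0.153 to 3 decimal places.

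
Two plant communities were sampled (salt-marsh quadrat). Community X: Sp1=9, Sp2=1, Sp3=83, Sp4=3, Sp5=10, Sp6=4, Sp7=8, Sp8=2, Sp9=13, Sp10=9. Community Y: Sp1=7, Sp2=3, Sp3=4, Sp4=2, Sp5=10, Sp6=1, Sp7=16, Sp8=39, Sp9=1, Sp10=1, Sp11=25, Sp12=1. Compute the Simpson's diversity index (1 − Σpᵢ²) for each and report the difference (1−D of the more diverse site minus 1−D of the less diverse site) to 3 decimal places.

0.154

Community X: N=142, proportions 0.06338, 0.00704, 0.58451, 0.02113, 0.07042, 0.02817, 0.05634, 0.01408, 0.09155, 0.06338, giving 1−D = 0.63232 (working shown to 5 dp, full precision carried).
Community Y: N=110, proportions 0.06364, 0.02727, 0.03636, 0.01818, 0.09091, 0.00909, 0.14545, 0.35455, 0.00909, 0.00909, 0.22727, 0.00909, giving 1−D = 0.78645.
Difference = |0.63232 − 0.78645| = 0.15413, i.e. 0.154 to 3 decimal places.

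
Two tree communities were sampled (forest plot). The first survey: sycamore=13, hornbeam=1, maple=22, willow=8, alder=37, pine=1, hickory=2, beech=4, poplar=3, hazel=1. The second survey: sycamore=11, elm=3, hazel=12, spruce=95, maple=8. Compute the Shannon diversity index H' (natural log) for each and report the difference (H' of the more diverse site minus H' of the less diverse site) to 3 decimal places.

The first survey: N=92, proportions 0.1413, 0.01087, 0.23913, 0.08696, 0.40217, 0.01087, 0.02174, 0.04348, 0.03261, 0.01087, giving H' = 1.67598 (working shown to 5 dp, full precision carried).
The second survey: N=129, proportions 0.08527, 0.02326, 0.09302, 0.73643, 0.06202, giving H' = 0.91605.
Difference = |1.67598 − 0.91605| = 0.75993, i.e. 0.760 to 3 decimal places.

0.760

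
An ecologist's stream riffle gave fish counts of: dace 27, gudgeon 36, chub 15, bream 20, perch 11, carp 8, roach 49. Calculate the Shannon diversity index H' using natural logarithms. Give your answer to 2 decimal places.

1.79

Total N = 27+36+15+20+11+8+49 = 166, so the proportions are 0.1627, 0.2169, 0.0904, 0.1205, 0.0663, 0.0482, 0.2952 (working shown to 4 dp, full precision carried).
Each pᵢ ln pᵢ term: 0.1627×(-1.8162)=-0.2954, 0.2169×(-1.5285)=-0.3315, 0.0904×(-2.4039)=-0.2172, 0.1205×(-2.1163)=-0.2550, 0.0663×(-2.7141)=-0.1798, 0.0482×(-3.0325)=-0.1461, 0.2952×(-1.2202)=-0.3602.
Sum = -1.7852, so H' = 1.79.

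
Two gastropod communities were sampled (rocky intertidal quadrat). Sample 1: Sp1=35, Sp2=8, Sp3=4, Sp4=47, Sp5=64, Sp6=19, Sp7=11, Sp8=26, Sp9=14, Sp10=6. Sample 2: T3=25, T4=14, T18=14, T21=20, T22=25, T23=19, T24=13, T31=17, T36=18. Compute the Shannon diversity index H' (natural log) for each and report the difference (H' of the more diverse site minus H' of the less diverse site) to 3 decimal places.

0.171

Sample 1: N=234, proportions 0.149573, 0.034188, 0.017094, 0.200855, 0.273504, 0.081197, 0.047009, 0.111111, 0.059829, 0.025641, giving H' = 2.000311 (working shown to 6 dp, full precision carried).
Sample 2: N=165, proportions 0.151515, 0.084848, 0.084848, 0.121212, 0.151515, 0.115152, 0.078788, 0.10303, 0.109091, giving H' = 2.171206.
Difference = |2.000311 − 2.171206| = 0.170895, i.e. 0.171 to 3 decimal places.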